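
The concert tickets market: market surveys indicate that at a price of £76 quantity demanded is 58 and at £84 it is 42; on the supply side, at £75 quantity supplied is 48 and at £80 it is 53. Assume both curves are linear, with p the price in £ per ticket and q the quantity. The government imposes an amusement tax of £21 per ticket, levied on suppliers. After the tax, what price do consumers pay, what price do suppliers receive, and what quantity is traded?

Consumers pay £86; suppliers receive £65; quantity = 38.

Demand slope: (42 − 58)/(84 − 76) = -2, so qd = 210 − 2p.
Supply slope: (53 − 48)/(80 − 75) = 1, so qs = p − 27.
Without the tax, 210 − 2p = p − 27 gives 3p = 237, so p* = £79 and q* = 52.
With the tax collected from suppliers, supply shifts: qs = (p − 21) − 27.
New equilibrium: consumers pay £86, suppliers receive £65, q = 38. (Wedge: pb − ps = 21.)
The less price-elastic side of the market bears the larger share of a per-unit tax.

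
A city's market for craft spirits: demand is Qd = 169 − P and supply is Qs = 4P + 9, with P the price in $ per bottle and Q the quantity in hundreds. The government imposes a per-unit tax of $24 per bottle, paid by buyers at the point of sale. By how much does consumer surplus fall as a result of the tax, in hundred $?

Consumer surplus falls by $2446.08 hundred.

Without the tax, 169 − P = 4P + 9 gives 5P = 160, so P* = $32 and Q* = 137.
With the tax collected from buyers, demand (in seller-price terms) shifts: Qd = 169 − (P + 24).
New equilibrium: buyers pay $51.2, sellers receive $27.2, Q = 117.8. (Wedge: Pb − Ps = 24.)
ΔCS is the trapezoid between Q = 117.8 and Q = 137 of height $19.2: ½ · (137 + 117.8) · 19.2 = $2446.08.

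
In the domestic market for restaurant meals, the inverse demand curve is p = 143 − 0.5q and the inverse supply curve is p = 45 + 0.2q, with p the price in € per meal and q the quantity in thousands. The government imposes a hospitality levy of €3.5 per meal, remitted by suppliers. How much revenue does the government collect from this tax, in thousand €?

Rewrite in direct form: qd = 286 − 2p and qs = 5p − 225.
Without the tax, 286 − 2p = 5p − 225 gives 7p = 511, so p* = €73 and q* = 140.
With the tax collected from suppliers, supply shifts: qs = 5(p − 3.5) − 225.
Solving gives q = 135 with buyers paying €75.5 and suppliers receiving €72 (the €3.5 wedge).
Revenue = t · Q = 3.5 · 135 = €472.5.

Tax revenue = €472.5 thousand.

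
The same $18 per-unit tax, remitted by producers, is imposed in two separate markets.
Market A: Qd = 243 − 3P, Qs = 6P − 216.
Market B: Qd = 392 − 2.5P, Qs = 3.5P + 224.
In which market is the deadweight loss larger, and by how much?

Market A, by $87.75.

Market A: pre-tax P* = $51, Q* = 90; post-tax Q = 54; deadweight loss = $324.
Market B: pre-tax P* = $28, Q* = 322; post-tax Q = 295.75; deadweight loss = $236.25.
Difference: $324 vs $236.25 → market A is larger by $87.75.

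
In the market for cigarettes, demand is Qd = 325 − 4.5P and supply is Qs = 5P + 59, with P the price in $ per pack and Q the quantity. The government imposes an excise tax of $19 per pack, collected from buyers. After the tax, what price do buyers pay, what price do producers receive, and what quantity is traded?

Buyers pay $38; producers receive $19; quantity = 154.

Before the tax: set 325 − 4.5P = 5P + 59 → P* = $28, Q* = 199.
With the tax collected from buyers, demand (in seller-price terms) shifts: Qd = 325 − 4.5(P + 19).
New equilibrium: buyers pay $38, producers receive $19, Q = 154. (Wedge: Pb − Ps = 19.)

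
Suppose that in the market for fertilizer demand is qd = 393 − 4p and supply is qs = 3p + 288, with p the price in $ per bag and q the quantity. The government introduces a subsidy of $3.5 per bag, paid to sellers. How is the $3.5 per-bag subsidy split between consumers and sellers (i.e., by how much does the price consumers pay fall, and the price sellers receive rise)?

Consumers gain $1.5 per bag; sellers gain $2 per bag.

Without the subsidy, 393 − 4p = 3p + 288 gives 7p = 105, so p* = $15 and q* = 333.
With a per-unit subsidy paid to sellers, each receives p + 3.5 per unit sold, so supply becomes qs = 3(p + 3.5) + 288.
Solving gives q = 339 with consumers paying $13.5 and sellers receiving $17 (the $3.5 wedge).
Gain to consumers: $1.5; to sellers: $2. (They sum to $3.5.)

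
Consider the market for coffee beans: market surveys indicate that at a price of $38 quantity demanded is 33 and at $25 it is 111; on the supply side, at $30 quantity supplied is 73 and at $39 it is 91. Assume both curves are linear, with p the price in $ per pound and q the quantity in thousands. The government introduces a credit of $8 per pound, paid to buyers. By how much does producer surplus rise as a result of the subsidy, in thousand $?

Demand slope: (111 − 33)/(25 − 38) = -6, so qd = 261 − 6p.
Supply slope: (91 − 73)/(39 − 30) = 2, so qs = 2p + 13.
Before the subsidy: set 261 − 6p = 2p + 13 → p* = $31, q* = 75.
With a per-unit subsidy paid to buyers, each effectively pays p − 8, so demand becomes qd = 261 − 6(p − 8).
Solving gives q = 87 with buyers paying $29 and producers receiving $37 (the $8 wedge).
ΔPS is the trapezoid between Q = 87 and Q = 75 of height $6: ½ · (75 + 87) · 6 = $486.

Producer surplus rises by $486 thousand.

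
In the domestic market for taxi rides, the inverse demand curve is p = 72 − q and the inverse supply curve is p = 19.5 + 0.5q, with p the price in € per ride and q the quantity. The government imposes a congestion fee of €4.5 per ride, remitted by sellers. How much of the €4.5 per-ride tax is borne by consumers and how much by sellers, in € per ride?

Consumers bear €3 per ride; sellers bear €1.5 per ride.

Rewrite in direct form: qd = 72 − p and qs = 2p − 39.
Before the tax: set 72 − p = 2p − 39 → p* = €37, q* = 35.
With the tax collected from sellers, supply shifts: qs = 2(p − 4.5) − 39.
New equilibrium: consumers pay €40, sellers receive €35.5, q = 32. (Wedge: pb − ps = 4.5.)
Burden on consumers: €3; on sellers: €1.5. (They sum to €4.5.)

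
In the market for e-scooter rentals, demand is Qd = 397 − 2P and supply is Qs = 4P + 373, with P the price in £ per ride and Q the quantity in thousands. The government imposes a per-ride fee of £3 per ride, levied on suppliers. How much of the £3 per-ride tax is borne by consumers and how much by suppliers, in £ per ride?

Without the tax, 397 − 2P = 4P + 373 gives 6P = 24, so P* = £4 and Q* = 389.
With the tax collected from suppliers, supply shifts: Qs = 4(P − 3) + 373.
New equilibrium: consumers pay £6, suppliers receive £3, Q = 385. (Wedge: Pb − Ps = 3.)
Burden on consumers: £2; on suppliers: £1. (They sum to £3.)

Consumers bear £2 per ride; suppliers bear £1 per ride.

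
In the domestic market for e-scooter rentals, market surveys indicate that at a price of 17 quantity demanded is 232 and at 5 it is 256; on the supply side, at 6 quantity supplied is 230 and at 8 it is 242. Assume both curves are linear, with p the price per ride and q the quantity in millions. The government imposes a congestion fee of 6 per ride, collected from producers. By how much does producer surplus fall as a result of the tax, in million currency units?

Producer surplus falls by 365.25 million.

Demand slope: (256 − 232)/(5 − 17) = -2, so qd = 266 − 2p.
Supply slope: (242 − 230)/(8 − 6) = 6, so qs = 6p + 194.
Before the tax: set 266 − 2p = 6p + 194 → p* = 9, q* = 248.
With the tax collected from producers, supply shifts: qs = 6(p − 6) + 194.
Solving gives q = 239 with buyers paying 13.5 and producers receiving 7.5 (the 6 wedge).
ΔPS is the trapezoid between Q = 239 and Q = 248 of height 1.5: ½ · (248 + 239) · 1.5 = 365.25.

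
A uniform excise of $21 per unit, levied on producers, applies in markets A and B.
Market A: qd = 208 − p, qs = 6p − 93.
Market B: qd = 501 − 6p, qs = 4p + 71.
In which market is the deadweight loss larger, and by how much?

Market A: pre-tax p* = $43, q* = 165; post-tax q = 147; deadweight loss = $189.
Market B: pre-tax p* = $43, q* = 243; post-tax q = 192.6; deadweight loss = $529.2.
Difference: $189 vs $529.2 → market B is larger by $340.2.

Market B, by $340.2.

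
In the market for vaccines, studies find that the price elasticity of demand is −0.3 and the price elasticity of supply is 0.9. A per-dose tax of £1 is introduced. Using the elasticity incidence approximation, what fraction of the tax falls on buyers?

Incidence ratio: buyers' share ≈ εs / (εs + |εd|) = 0.9 / (0.9 + 0.3) = 0.75.
Supply is the more elastic side, so buyers bear the larger share.

Buyers' share ≈ 0.75.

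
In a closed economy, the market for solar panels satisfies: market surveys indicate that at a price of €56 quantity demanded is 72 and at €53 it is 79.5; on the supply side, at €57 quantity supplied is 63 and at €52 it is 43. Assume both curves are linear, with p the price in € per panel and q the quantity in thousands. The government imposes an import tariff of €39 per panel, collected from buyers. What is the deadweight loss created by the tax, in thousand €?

Demand slope: (79.5 − 72)/(53 − 56) = -2.5, so qd = 212 − 2.5p.
Supply slope: (43 − 63)/(52 − 57) = 4, so qs = 4p − 165.
Before the tax: set 212 − 2.5p = 4p − 165 → p* = €58, q* = 67.
With the tax collected from buyers, demand (in seller-price terms) shifts: qd = 212 − 2.5(p + 39).
Solving gives q = 7 with buyers paying €82 and producers receiving €43 (the €39 wedge).
Quantity falls by |ΔQ| = |67 − 7| = 60.
DWL = ½ · t · |ΔQ| = ½ · 39 · 60 = €1170.

Deadweight loss = €1170 thousand.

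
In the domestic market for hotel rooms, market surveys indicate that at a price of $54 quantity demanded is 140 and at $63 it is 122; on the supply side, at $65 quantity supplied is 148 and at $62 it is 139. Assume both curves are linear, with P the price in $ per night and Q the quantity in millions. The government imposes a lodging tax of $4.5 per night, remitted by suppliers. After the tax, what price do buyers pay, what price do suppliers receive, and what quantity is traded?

Buyers pay $61.7; suppliers receive $57.2; quantity = 124.6.

Demand slope: (122 − 140)/(63 − 54) = -2, so Qd = 248 − 2P.
Supply slope: (139 − 148)/(62 − 65) = 3, so Qs = 3P − 47.
Before the tax: set 248 − 2P = 3P − 47 → P* = $59, Q* = 130.
With the tax collected from suppliers, supply shifts: Qs = 3(P − 4.5) − 47.
New equilibrium: buyers pay $61.7, suppliers receive $57.2, Q = 124.6. (Wedge: Pb − Ps = 4.5.)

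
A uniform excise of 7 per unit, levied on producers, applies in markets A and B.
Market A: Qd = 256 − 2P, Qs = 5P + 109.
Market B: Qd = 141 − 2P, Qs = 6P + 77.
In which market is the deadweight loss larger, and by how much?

Market B, by 1.75.

Market A: pre-tax P* = 21, Q* = 214; post-tax Q = 204; deadweight loss = 35.
Market B: pre-tax P* = 8, Q* = 125; post-tax Q = 114.5; deadweight loss = 36.75.
Difference: 35 vs 36.75 → market B is larger by 1.75.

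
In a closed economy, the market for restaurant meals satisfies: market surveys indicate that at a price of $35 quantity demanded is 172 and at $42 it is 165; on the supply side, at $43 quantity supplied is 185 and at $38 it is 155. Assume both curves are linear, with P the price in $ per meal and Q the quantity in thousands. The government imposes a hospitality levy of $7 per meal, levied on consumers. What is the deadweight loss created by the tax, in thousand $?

Deadweight loss = $21 thousand.

Demand slope: (165 − 172)/(42 − 35) = -1, so Qd = 207 − P.
Supply slope: (155 − 185)/(38 − 43) = 6, so Qs = 6P − 73.
Without the tax, 207 − P = 6P − 73 gives 7P = 280, so P* = $40 and Q* = 167.
With the tax collected from consumers, demand (in seller-price terms) shifts: Qd = 207 − (P + 7).
New equilibrium: consumers pay $46, sellers receive $39, Q = 161. (Wedge: Pb − Ps = 7.)
Quantity falls by |ΔQ| = |167 − 161| = 6.
DWL = ½ · t · |ΔQ| = ½ · 7 · 6 = $21.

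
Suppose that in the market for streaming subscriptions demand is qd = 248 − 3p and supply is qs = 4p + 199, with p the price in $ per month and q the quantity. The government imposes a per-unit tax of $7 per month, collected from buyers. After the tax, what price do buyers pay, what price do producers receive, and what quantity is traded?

Buyers pay $11; producers receive $4; quantity = 215.

Without the tax, 248 − 3p = 4p + 199 gives 7p = 49, so p* = $7 and q* = 227.
With the tax collected from buyers, demand (in seller-price terms) shifts: qd = 248 − 3(p + 7).
New equilibrium: buyers pay $11, producers receive $4, q = 215. (Wedge: pb − ps = 7.)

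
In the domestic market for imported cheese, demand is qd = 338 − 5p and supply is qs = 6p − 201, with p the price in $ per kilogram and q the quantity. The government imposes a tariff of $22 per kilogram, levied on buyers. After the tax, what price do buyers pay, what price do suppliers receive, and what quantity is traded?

Buyers pay $61; suppliers receive $39; quantity = 33.

Without the tax, 338 − 5p = 6p − 201 gives 11p = 539, so p* = $49 and q* = 93.
With the tax collected from buyers, demand (in seller-price terms) shifts: qd = 338 − 5(p + 22).
Solving gives q = 33 with buyers paying $61 and suppliers receiving $39 (the $22 wedge).
The less price-elastic side of the market bears the larger share of a per-unit tax.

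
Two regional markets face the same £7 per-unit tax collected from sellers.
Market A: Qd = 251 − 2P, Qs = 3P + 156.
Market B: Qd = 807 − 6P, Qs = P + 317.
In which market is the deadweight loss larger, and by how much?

Market A, by £8.4.

Market A: pre-tax P* = £19, Q* = 213; post-tax Q = 204.6; deadweight loss = £29.4.
Market B: pre-tax P* = £70, Q* = 387; post-tax Q = 381; deadweight loss = £21.
Difference: £29.4 vs £21 → market A is larger by £8.4.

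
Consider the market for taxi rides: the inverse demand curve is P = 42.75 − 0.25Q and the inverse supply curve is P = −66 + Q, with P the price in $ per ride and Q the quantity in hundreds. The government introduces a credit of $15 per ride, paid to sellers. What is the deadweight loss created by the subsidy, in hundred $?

Rewrite in direct form: Qd = 171 − 4P and Qs = P + 66.
Without the subsidy, 171 − 4P = P + 66 gives 5P = 105, so P* = $21 and Q* = 87.
With a per-unit subsidy paid to sellers, each receives P + 15 per unit sold, so supply becomes Qs = (P + 15) + 66.
New equilibrium: consumers pay $18, sellers receive $33, Q = 99. (Wedge: Pb − Ps = −15.)
Quantity rises by |ΔQ| = |87 − 99| = 12.
DWL = ½ · t · |ΔQ| = ½ · 15 · 12 = $90.

Deadweight loss = $90 hundred.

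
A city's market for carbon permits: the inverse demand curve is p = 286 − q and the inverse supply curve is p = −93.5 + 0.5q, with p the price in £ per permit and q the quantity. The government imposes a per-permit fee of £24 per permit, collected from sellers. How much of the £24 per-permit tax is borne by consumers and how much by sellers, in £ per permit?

Inverting to q(p) form: qd = 286 − p; qs = 2p + 187.
Before the tax: set 286 − p = 2p + 187 → p* = £33, q* = 253.
With the tax collected from sellers, supply shifts: qs = 2(p − 24) + 187.
New equilibrium: consumers pay £49, sellers receive £25, q = 237. (Wedge: pb − ps = 24.)
Burden on consumers: £16; on sellers: £8. (They sum to £24.)
The less price-elastic side of the market bears the larger share of a per-unit tax.

Consumers bear £16 per permit; sellers bear £8 per permit.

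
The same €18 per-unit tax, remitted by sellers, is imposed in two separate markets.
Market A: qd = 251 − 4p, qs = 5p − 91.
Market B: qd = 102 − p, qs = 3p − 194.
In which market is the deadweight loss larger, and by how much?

Market A, by €238.5.

Market A: pre-tax p* = €38, q* = 99; post-tax q = 59; deadweight loss = €360.
Market B: pre-tax p* = €74, q* = 28; post-tax q = 14.5; deadweight loss = €121.5.
Difference: €360 vs €121.5 → market A is larger by €238.5.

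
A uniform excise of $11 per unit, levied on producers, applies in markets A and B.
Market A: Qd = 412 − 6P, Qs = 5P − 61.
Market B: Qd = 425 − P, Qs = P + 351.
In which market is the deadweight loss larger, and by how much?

Market A: pre-tax P* = $43, Q* = 154; post-tax Q = 124; deadweight loss = $165.
Market B: pre-tax P* = $37, Q* = 388; post-tax Q = 382.5; deadweight loss = $30.25.
Difference: $165 vs $30.25 → market A is larger by $134.75.

Market A, by $134.75.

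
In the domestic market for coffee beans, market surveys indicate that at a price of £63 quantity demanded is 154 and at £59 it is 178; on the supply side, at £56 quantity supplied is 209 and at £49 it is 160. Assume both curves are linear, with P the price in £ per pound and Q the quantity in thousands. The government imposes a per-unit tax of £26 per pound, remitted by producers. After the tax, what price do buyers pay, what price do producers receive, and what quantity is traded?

Buyers pay £69; producers receive £43; quantity = 118.

Demand slope: (178 − 154)/(59 − 63) = -6, so Qd = 532 − 6P.
Supply slope: (160 − 209)/(49 − 56) = 7, so Qs = 7P − 183.
Before the tax: set 532 − 6P = 7P − 183 → P* = £55, Q* = 202.
With the tax collected from producers, supply shifts: Qs = 7(P − 26) − 183.
Solving gives Q = 118 with buyers paying £69 and producers receiving £43 (the £26 wedge).
The less price-elastic side of the market bears the larger share of a per-unit tax.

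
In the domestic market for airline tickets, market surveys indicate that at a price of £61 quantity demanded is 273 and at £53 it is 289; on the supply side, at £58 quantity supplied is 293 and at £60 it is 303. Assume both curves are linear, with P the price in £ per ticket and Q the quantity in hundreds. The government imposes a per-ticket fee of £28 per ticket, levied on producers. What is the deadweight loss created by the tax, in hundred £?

Deadweight loss = £560 hundred.

Demand slope: (289 − 273)/(53 − 61) = -2, so Qd = 395 − 2P.
Supply slope: (303 − 293)/(60 − 58) = 5, so Qs = 5P + 3.
Without the tax, 395 − 2P = 5P + 3 gives 7P = 392, so P* = £56 and Q* = 283.
With the tax collected from producers, supply shifts: Qs = 5(P − 28) + 3.
New equilibrium: consumers pay £76, producers receive £48, Q = 243. (Wedge: Pb − Ps = 28.)
Quantity falls by |ΔQ| = |283 − 243| = 40.
DWL = ½ · t · |ΔQ| = ½ · 28 · 40 = £560.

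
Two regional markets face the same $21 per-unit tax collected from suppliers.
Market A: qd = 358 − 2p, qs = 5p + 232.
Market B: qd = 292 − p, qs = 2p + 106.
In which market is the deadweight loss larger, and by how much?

Market A, by $168.

Market A: pre-tax p* = $18, q* = 322; post-tax q = 292; deadweight loss = $315.
Market B: pre-tax p* = $62, q* = 230; post-tax q = 216; deadweight loss = $147.
Difference: $315 vs $147 → market A is larger by $168.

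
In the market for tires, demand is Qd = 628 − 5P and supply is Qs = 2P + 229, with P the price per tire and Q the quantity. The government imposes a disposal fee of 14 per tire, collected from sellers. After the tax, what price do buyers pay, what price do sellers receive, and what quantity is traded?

Before the tax: set 628 − 5P = 2P + 229 → P* = 57, Q* = 343.
With the tax collected from sellers, supply shifts: Qs = 2(P − 14) + 229.
New equilibrium: buyers pay 61, sellers receive 47, Q = 323. (Wedge: Pb − Ps = 14.)
The less price-elastic side of the market bears the larger share of a per-unit tax.

Buyers pay 61; sellers receive 47; quantity = 323.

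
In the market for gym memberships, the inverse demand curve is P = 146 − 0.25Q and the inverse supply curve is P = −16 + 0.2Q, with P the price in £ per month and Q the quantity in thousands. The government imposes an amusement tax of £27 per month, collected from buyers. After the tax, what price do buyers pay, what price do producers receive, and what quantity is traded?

Buyers pay £71; producers receive £44; quantity = 300.

Rewrite in direct form: Qd = 584 − 4P and Qs = 5P + 80.
Before the tax: set 584 − 4P = 5P + 80 → P* = £56, Q* = 360.
With the tax collected from buyers, demand (in seller-price terms) shifts: Qd = 584 − 4(P + 27).
Solving gives Q = 300 with buyers paying £71 and producers receiving £44 (the £27 wedge).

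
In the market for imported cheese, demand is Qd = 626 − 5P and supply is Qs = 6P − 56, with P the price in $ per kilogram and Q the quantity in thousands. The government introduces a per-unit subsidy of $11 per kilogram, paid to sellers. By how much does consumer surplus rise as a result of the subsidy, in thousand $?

Consumer surplus rises by $1986 thousand.

Without the subsidy, 626 − 5P = 6P − 56 gives 11P = 682, so P* = $62 and Q* = 316.
With a per-unit subsidy paid to sellers, each receives P + 11 per unit sold, so supply becomes Qs = 6(P + 11) − 56.
Solving gives Q = 346 with consumers paying $56 and sellers receiving $67 (the $11 wedge).
ΔCS is the trapezoid between Q = 346 and Q = 316 of height $6: ½ · (316 + 346) · 6 = $1986.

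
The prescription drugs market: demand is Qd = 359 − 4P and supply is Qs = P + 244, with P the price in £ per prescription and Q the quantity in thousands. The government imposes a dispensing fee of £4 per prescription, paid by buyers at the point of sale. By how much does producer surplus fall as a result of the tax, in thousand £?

Before the tax: set 359 − 4P = P + 244 → P* = £23, Q* = 267.
With the tax collected from buyers, demand (in seller-price terms) shifts: Qd = 359 − 4(P + 4).
New equilibrium: buyers pay £23.8, producers receive £19.8, Q = 263.8. (Wedge: Pb − Ps = 4.)
ΔPS is the trapezoid between Q = 263.8 and Q = 267 of height £3.2: ½ · (267 + 263.8) · 3.2 = £849.28.

Producer surplus falls by £849.28 thousand.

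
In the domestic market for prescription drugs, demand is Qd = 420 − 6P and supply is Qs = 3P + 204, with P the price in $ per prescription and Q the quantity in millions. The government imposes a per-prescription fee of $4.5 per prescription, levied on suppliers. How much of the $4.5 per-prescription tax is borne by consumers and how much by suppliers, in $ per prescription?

Without the tax, 420 − 6P = 3P + 204 gives 9P = 216, so P* = $24 and Q* = 276.
With the tax collected from suppliers, supply shifts: Qs = 3(P − 4.5) + 204.
New equilibrium: consumers pay $25.5, suppliers receive $21, Q = 267. (Wedge: Pb − Ps = 4.5.)
Burden on consumers: $1.5; on suppliers: $3. (They sum to $4.5.)
The less price-elastic side of the market bears the larger share of a per-unit tax.

Consumers bear $1.5 per prescription; suppliers bear $3 per prescription.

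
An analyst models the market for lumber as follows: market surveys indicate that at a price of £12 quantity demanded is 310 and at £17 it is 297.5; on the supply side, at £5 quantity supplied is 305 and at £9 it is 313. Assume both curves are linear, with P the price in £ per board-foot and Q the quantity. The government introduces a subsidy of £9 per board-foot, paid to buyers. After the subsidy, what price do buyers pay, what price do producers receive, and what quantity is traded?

Demand slope: (297.5 − 310)/(17 − 12) = -2.5, so Qd = 340 − 2.5P.
Supply slope: (313 − 305)/(9 − 5) = 2, so Qs = 2P + 295.
Before the subsidy: set 340 − 2.5P = 2P + 295 → P* = £10, Q* = 315.
With a per-unit subsidy paid to buyers, each effectively pays P − 9, so demand becomes Qd = 340 − 2.5(P − 9).
New equilibrium: buyers pay £6, producers receive £15, Q = 325. (Wedge: Pb − Ps = −9.)

Buyers pay £6; producers receive £15; quantity = 325.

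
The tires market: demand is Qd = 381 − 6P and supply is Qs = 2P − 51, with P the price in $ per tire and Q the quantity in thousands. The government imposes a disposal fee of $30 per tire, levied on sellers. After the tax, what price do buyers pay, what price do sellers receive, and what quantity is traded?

Buyers pay $61.5; sellers receive $31.5; quantity = 12.

Without the tax, 381 − 6P = 2P − 51 gives 8P = 432, so P* = $54 and Q* = 57.
With the tax collected from sellers, supply shifts: Qs = 2(P − 30) − 51.
Solving gives Q = 12 with buyers paying $61.5 and sellers receiving $31.5 (the $30 wedge).
The less price-elastic side of the market bears the larger share of a per-unit tax.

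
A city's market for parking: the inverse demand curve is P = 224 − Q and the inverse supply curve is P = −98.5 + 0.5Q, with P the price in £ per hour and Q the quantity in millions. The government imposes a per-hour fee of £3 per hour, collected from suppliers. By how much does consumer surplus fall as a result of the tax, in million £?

Consumer surplus falls by £428 million.

Rewrite in direct form: Qd = 224 − P and Qs = 2P + 197.
Without the tax, 224 − P = 2P + 197 gives 3P = 27, so P* = £9 and Q* = 215.
With the tax collected from suppliers, supply shifts: Qs = 2(P − 3) + 197.
New equilibrium: buyers pay £11, suppliers receive £8, Q = 213. (Wedge: Pb − Ps = 3.)
ΔCS is the trapezoid between Q = 213 and Q = 215 of height £2: ½ · (215 + 213) · 2 = £428.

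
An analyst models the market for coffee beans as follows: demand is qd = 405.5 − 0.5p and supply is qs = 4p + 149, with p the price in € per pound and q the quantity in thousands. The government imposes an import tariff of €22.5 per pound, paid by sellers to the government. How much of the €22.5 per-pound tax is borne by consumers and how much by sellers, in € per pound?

Without the tax, 405.5 − 0.5p = 4p + 149 gives 4.5p = 256.5, so p* = €57 and q* = 377.
With the tax collected from sellers, supply shifts: qs = 4(p − 22.5) + 149.
New equilibrium: consumers pay €77, sellers receive €54.5, q = 367. (Wedge: pb − ps = 22.5.)
Burden on consumers: €20; on sellers: €2.5. (They sum to €22.5.)
The less price-elastic side of the market bears the larger share of a per-unit tax.

Consumers bear €20 per pound; sellers bear €2.5 per pound.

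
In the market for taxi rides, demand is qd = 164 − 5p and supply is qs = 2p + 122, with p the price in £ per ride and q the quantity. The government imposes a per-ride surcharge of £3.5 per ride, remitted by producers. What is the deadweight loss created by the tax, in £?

Without the tax, 164 − 5p = 2p + 122 gives 7p = 42, so p* = £6 and q* = 134.
With the tax collected from producers, supply shifts: qs = 2(p − 3.5) + 122.
Solving gives q = 129 with consumers paying £7 and producers receiving £3.5 (the £3.5 wedge).
Quantity falls by |ΔQ| = |134 − 129| = 5.
DWL = ½ · t · |ΔQ| = ½ · 3.5 · 5 = £8.75.

Deadweight loss = £8.75.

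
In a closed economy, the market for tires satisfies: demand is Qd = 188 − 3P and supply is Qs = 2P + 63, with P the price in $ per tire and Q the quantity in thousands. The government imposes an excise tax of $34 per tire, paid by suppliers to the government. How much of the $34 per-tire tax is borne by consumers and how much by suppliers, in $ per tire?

Consumers bear $13.6 per tire; suppliers bear $20.4 per tire.

Before the tax: set 188 − 3P = 2P + 63 → P* = $25, Q* = 113.
With the tax collected from suppliers, supply shifts: Qs = 2(P − 34) + 63.
Solving gives Q = 72.2 with consumers paying $38.6 and suppliers receiving $4.6 (the $34 wedge).
Burden on consumers: $13.6; on suppliers: $20.4. (They sum to $34.)
The less price-elastic side of the market bears the larger share of a per-unit tax.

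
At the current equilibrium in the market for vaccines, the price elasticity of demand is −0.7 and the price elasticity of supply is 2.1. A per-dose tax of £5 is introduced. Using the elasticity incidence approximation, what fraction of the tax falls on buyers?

Buyers' share ≈ 0.75.

Incidence ratio: buyers' share ≈ εs / (εs + |εd|) = 2.1 / (2.1 + 0.7) = 0.75.
Supply is the more elastic side, so buyers bear the larger share.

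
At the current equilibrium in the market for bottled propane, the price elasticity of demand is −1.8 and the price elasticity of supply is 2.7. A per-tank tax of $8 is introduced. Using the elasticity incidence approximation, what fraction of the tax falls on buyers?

Incidence ratio: buyers' share ≈ εs / (εs + |εd|) = 2.7 / (2.7 + 1.8) = 0.6.
Supply is the more elastic side, so buyers bear the larger share.

Buyers' share ≈ 0.6.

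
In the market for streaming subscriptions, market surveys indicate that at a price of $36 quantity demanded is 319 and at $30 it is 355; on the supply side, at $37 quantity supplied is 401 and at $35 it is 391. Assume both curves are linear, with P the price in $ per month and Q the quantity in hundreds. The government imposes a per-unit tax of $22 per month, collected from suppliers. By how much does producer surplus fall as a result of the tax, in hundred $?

Producer surplus falls by $3972 hundred.

Demand slope: (355 − 319)/(30 − 36) = -6, so Qd = 535 − 6P.
Supply slope: (391 − 401)/(35 − 37) = 5, so Qs = 5P + 216.
Without the tax, 535 − 6P = 5P + 216 gives 11P = 319, so P* = $29 and Q* = 361.
With the tax collected from suppliers, supply shifts: Qs = 5(P − 22) + 216.
New equilibrium: buyers pay $39, suppliers receive $17, Q = 301. (Wedge: Pb − Ps = 22.)
ΔPS is the trapezoid between Q = 301 and Q = 361 of height $12: ½ · (361 + 301) · 12 = $3972.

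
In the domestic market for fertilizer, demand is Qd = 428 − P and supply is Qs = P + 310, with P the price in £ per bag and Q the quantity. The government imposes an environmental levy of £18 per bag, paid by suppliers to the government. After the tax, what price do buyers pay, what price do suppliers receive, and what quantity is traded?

Buyers pay £68; suppliers receive £50; quantity = 360.

Without the tax, 428 − P = P + 310 gives 2P = 118, so P* = £59 and Q* = 369.
With the tax collected from suppliers, supply shifts: Qs = (P − 18) + 310.
New equilibrium: buyers pay £68, suppliers receive £50, Q = 360. (Wedge: Pb − Ps = 18.)
The less price-elastic side of the market bears the larger share of a per-unit tax.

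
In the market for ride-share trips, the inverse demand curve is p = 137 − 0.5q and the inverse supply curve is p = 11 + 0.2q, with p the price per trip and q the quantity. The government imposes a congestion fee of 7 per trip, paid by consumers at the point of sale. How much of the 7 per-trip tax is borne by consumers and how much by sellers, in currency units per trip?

Consumers bear 5 per trip; sellers bear 2 per trip.

Rewrite in direct form: qd = 274 − 2p and qs = 5p − 55.
Before the tax: set 274 − 2p = 5p − 55 → p* = 47, q* = 180.
With the tax collected from consumers, demand (in seller-price terms) shifts: qd = 274 − 2(p + 7).
Solving gives q = 170 with consumers paying 52 and sellers receiving 45 (the 7 wedge).
Burden on consumers: 5; on sellers: 2. (They sum to 7.)
The less price-elastic side of the market bears the larger share of a per-unit tax.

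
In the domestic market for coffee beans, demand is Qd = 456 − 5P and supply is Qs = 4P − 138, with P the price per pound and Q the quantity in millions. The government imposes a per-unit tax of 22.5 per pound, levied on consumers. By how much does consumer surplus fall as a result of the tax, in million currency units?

Without the tax, 456 − 5P = 4P − 138 gives 9P = 594, so P* = 66 and Q* = 126.
With the tax collected from consumers, demand (in seller-price terms) shifts: Qd = 456 − 5(P + 22.5).
New equilibrium: consumers pay 76, suppliers receive 53.5, Q = 76. (Wedge: Pb − Ps = 22.5.)
ΔCS is the trapezoid between Q = 76 and Q = 126 of height 10: ½ · (126 + 76) · 10 = 1010.

Consumer surplus falls by 1010 million.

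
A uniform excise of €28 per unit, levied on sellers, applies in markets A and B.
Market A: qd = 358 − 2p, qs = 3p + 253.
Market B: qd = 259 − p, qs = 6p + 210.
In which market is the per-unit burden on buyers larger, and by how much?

Market B, by €7.2.

Market A: pre-tax p* = €21, q* = 316; post-tax q = 282.4; per-unit burden on buyers = €16.8.
Market B: pre-tax p* = €7, q* = 252; post-tax q = 228; per-unit burden on buyers = €24.
Difference: €16.8 vs €24 → market B is larger by €7.2.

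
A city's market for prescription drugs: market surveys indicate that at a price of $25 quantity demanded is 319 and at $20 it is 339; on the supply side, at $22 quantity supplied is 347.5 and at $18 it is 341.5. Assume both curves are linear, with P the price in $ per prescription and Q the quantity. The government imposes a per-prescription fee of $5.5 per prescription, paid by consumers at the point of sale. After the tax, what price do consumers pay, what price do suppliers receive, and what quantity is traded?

Consumers pay $20.5; suppliers receive $15; quantity = 337.

Demand slope: (339 − 319)/(20 − 25) = -4, so Qd = 419 − 4P.
Supply slope: (341.5 − 347.5)/(18 − 22) = 1.5, so Qs = 1.5P + 314.5.
Without the tax, 419 − 4P = 1.5P + 314.5 gives 5.5P = 104.5, so P* = $19 and Q* = 343.
With the tax collected from consumers, demand (in seller-price terms) shifts: Qd = 419 − 4(P + 5.5).
New equilibrium: consumers pay $20.5, suppliers receive $15, Q = 337. (Wedge: Pb − Ps = 5.5.)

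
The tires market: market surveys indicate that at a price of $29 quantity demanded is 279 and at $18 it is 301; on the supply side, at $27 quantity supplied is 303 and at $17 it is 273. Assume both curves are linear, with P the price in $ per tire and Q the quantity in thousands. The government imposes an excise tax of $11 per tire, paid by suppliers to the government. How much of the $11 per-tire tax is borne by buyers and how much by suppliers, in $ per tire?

Demand slope: (301 − 279)/(18 − 29) = -2, so Qd = 337 − 2P.
Supply slope: (273 − 303)/(17 − 27) = 3, so Qs = 3P + 222.
Before the tax: set 337 − 2P = 3P + 222 → P* = $23, Q* = 291.
With the tax collected from suppliers, supply shifts: Qs = 3(P − 11) + 222.
New equilibrium: buyers pay $29.6, suppliers receive $18.6, Q = 277.8. (Wedge: Pb − Ps = 11.)
Burden on buyers: $6.6; on suppliers: $4.4. (They sum to $11.)

Buyers bear $6.6 per tire; suppliers bear $4.4 per tire.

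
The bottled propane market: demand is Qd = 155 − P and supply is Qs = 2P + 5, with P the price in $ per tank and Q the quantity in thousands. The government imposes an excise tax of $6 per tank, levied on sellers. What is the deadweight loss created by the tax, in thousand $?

Without the tax, 155 − P = 2P + 5 gives 3P = 150, so P* = $50 and Q* = 105.
With the tax collected from sellers, supply shifts: Qs = 2(P − 6) + 5.
New equilibrium: buyers pay $54, sellers receive $48, Q = 101. (Wedge: Pb − Ps = 6.)
Quantity falls by |ΔQ| = |105 − 101| = 4.
DWL = ½ · t · |ΔQ| = ½ · 6 · 4 = $12.

Deadweight loss = $12 thousand.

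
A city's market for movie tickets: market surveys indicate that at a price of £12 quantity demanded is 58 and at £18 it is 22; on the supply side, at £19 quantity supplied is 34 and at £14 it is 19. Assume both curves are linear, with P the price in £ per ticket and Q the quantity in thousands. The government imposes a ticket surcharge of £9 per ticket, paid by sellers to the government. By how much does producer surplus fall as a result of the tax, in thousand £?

Producer surplus falls by £114 thousand.

Demand slope: (22 − 58)/(18 − 12) = -6, so Qd = 130 − 6P.
Supply slope: (19 − 34)/(14 − 19) = 3, so Qs = 3P − 23.
Before the tax: set 130 − 6P = 3P − 23 → P* = £17, Q* = 28.
With the tax collected from sellers, supply shifts: Qs = 3(P − 9) − 23.
New equilibrium: consumers pay £20, sellers receive £11, Q = 10. (Wedge: Pb − Ps = 9.)
ΔPS is the trapezoid between Q = 10 and Q = 28 of height £6: ½ · (28 + 10) · 6 = £114.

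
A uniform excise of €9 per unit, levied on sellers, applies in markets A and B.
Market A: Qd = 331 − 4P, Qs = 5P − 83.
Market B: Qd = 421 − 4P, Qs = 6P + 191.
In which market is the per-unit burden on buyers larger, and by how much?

Market B, by €0.4.

Market A: pre-tax P* = €46, Q* = 147; post-tax Q = 127; per-unit burden on buyers = €5.
Market B: pre-tax P* = €23, Q* = 329; post-tax Q = 307.4; per-unit burden on buyers = €5.4.
Difference: €5 vs €5.4 → market B is larger by €0.4.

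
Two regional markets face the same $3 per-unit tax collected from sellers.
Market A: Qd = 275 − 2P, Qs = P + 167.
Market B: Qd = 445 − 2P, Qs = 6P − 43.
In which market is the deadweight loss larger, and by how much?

Market A: pre-tax P* = $36, Q* = 203; post-tax Q = 201; deadweight loss = $3.
Market B: pre-tax P* = $61, Q* = 323; post-tax Q = 318.5; deadweight loss = $6.75.
Difference: $3 vs $6.75 → market B is larger by $3.75.

Market B, by $3.75.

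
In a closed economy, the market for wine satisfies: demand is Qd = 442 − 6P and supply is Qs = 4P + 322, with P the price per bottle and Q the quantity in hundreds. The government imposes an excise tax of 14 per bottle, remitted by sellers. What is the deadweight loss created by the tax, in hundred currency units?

Deadweight loss = 235.2 hundred.

Without the tax, 442 − 6P = 4P + 322 gives 10P = 120, so P* = 12 and Q* = 370.
With the tax collected from sellers, supply shifts: Qs = 4(P − 14) + 322.
Solving gives Q = 336.4 with consumers paying 17.6 and sellers receiving 3.6 (the 14 wedge).
Quantity falls by |ΔQ| = |370 − 336.4| = 33.6.
DWL = ½ · t · |ΔQ| = ½ · 14 · 33.6 = 235.2.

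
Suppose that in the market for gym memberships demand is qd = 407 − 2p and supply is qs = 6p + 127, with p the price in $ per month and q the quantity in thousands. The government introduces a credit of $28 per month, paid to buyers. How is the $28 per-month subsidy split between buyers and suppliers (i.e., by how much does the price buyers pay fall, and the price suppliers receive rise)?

Before the subsidy: set 407 − 2p = 6p + 127 → p* = $35, q* = 337.
With a per-unit subsidy paid to buyers, each effectively pays p − 28, so demand becomes qd = 407 − 2(p − 28).
Solving gives q = 379 with buyers paying $14 and suppliers receiving $42 (the $28 wedge).
Gain to buyers: $21; to suppliers: $7. (They sum to $28.)

Buyers gain $21 per month; suppliers gain $7 per month.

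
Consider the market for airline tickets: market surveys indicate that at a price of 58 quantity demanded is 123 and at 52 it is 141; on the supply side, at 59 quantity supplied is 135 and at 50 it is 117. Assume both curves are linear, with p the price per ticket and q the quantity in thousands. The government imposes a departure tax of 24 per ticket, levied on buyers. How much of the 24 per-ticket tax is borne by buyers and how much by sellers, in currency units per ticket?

Buyers bear 9.6 per ticket; sellers bear 14.4 per ticket.

Demand slope: (141 − 123)/(52 − 58) = -3, so qd = 297 − 3p.
Supply slope: (117 − 135)/(50 − 59) = 2, so qs = 2p + 17.
Before the tax: set 297 − 3p = 2p + 17 → p* = 56, q* = 129.
With the tax collected from buyers, demand (in seller-price terms) shifts: qd = 297 − 3(p + 24).
Solving gives q = 100.2 with buyers paying 65.6 and sellers receiving 41.6 (the 24 wedge).
Burden on buyers: 9.6; on sellers: 14.4. (They sum to 24.)
The less price-elastic side of the market bears the larger share of a per-unit tax.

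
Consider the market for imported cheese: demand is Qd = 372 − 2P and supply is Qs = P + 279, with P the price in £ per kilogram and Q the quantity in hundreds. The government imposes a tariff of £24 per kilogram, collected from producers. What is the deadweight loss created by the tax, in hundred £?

Without the tax, 372 − 2P = P + 279 gives 3P = 93, so P* = £31 and Q* = 310.
With the tax collected from producers, supply shifts: Qs = (P − 24) + 279.
New equilibrium: buyers pay £39, producers receive £15, Q = 294. (Wedge: Pb − Ps = 24.)
Quantity falls by |ΔQ| = |310 − 294| = 16.
DWL = ½ · t · |ΔQ| = ½ · 24 · 16 = £192.

Deadweight loss = £192 hundred.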